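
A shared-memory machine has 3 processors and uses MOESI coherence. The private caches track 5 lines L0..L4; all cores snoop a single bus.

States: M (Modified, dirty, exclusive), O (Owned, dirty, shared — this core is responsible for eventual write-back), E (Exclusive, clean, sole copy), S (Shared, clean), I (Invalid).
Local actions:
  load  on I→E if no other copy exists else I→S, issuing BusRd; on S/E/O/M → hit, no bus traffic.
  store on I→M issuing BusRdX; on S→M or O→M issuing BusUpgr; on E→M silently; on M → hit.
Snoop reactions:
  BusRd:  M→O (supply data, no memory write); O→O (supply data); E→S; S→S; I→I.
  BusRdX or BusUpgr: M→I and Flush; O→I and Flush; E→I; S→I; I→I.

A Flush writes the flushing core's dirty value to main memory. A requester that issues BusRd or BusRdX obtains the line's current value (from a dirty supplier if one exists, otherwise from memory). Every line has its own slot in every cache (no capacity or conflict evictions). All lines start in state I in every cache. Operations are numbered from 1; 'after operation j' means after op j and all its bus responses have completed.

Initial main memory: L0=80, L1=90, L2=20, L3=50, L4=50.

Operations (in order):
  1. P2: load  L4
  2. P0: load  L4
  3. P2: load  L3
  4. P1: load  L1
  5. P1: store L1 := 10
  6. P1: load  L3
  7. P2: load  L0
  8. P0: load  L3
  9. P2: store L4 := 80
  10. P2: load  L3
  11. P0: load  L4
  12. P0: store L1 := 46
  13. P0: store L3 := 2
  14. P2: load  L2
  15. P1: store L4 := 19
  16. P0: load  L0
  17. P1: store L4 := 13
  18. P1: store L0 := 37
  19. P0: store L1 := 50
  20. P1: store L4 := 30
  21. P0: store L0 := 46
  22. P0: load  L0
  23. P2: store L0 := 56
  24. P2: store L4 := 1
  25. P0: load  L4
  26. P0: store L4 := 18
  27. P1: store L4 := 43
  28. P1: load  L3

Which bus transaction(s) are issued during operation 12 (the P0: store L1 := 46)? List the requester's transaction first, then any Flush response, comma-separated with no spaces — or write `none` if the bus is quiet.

step 1: P2: load  L4  ⟶  IIE  (L4)  txn=BusRd  M[L4]=50
step 2: P0: load  L4  ⟶  SIS  (L4)  txn=BusRd  M[L4]=50
step 3: P2: load  L3  ⟶  IIE  (L3)  txn=BusRd  M[L3]=50
step 4: P1: load  L1  ⟶  IEI  (L1)  txn=BusRd  M[L1]=90
step 5: P1: store L1 := 10  ⟶  IMI  (L1)  txn=∅  M[L1]=90
step 6: P1: load  L3  ⟶  ISS  (L3)  txn=BusRd  M[L3]=50
step 7: P2: load  L0  ⟶  IIE  (L0)  txn=BusRd  M[L0]=80
step 8: P0: load  L3  ⟶  SSS  (L3)  txn=BusRd  M[L3]=50
step 9: P2: store L4 := 80  ⟶  IIM  (L4)  txn=BusUpgr  M[L4]=50
step 10: P2: load  L3  ⟶  SSS  (L3)  txn=∅  M[L3]=50
step 11: P0: load  L4  ⟶  SIO  (L4)  txn=BusRd  M[L4]=50
step 12: P0: store L1 := 46  ⟶  MII  (L1)  txn=BusRdX+Flush  M[L1]=10
step 13: P0: store L3 := 2  ⟶  MII  (L3)  txn=BusUpgr  M[L3]=50
step 14: P2: load  L2  ⟶  IIE  (L2)  txn=BusRd  M[L2]=20
step 15: P1: store L4 := 19  ⟶  IMI  (L4)  txn=BusRdX+Flush  M[L4]=80
step 16: P0: load  L0  ⟶  SIS  (L0)  txn=BusRd  M[L0]=80
step 17: P1: store L4 := 13  ⟶  IMI  (L4)  txn=∅  M[L4]=80
step 18: P1: store L0 := 37  ⟶  IMI  (L0)  txn=BusRdX  M[L0]=80
step 19: P0: store L1 := 50  ⟶  MII  (L1)  txn=∅  M[L1]=10
step 20: P1: store L4 := 30  ⟶  IMI  (L4)  txn=∅  M[L4]=80
step 21: P0: store L0 := 46  ⟶  MII  (L0)  txn=BusRdX+Flush  M[L0]=37
step 22: P0: load  L0  ⟶  MII  (L0)  txn=∅  M[L0]=37
step 23: P2: store L0 := 56  ⟶  IIM  (L0)  txn=BusRdX+Flush  M[L0]=46
step 24: P2: store L4 := 1  ⟶  IIM  (L4)  txn=BusRdX+Flush  M[L4]=30
step 25: P0: load  L4  ⟶  SIO  (L4)  txn=BusRd  M[L4]=30
step 26: P0: store L4 := 18  ⟶  MII  (L4)  txn=BusUpgr+Flush  M[L4]=1
step 27: P1: store L4 := 43  ⟶  IMI  (L4)  txn=BusRdX+Flush  M[L4]=18
step 28: P1: load  L3  ⟶  OSI  (L3)  txn=BusRd  M[L3]=50

bus = BusRdX,Flush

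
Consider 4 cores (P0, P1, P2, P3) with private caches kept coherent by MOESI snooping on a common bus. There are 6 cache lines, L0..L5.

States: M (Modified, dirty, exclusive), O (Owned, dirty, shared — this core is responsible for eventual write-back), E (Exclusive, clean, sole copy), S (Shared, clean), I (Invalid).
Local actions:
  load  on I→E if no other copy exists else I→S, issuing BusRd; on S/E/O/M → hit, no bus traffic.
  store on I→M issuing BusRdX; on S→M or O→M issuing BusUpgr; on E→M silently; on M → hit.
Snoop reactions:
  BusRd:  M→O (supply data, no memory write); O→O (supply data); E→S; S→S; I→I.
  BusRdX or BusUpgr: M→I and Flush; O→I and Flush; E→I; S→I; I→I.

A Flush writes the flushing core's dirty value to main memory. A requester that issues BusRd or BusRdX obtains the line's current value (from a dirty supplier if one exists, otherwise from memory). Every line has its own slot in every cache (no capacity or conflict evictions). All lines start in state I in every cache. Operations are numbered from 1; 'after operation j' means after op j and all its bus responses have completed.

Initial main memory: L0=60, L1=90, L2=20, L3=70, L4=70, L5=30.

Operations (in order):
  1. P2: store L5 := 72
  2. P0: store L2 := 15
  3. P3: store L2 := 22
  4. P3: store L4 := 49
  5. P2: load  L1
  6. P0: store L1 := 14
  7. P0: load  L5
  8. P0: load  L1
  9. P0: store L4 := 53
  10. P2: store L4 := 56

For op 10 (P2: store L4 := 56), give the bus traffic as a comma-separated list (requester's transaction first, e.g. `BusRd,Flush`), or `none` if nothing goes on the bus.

bus = BusRdX,Flush

  op1 P2: store L5 := 72 → I/I/M/I on L5; bus BusRdX; mem=30
  op2 P0: store L2 := 15 → M/I/I/I on L2; bus BusRdX; mem=20
  op3 P3: store L2 := 22 → I/I/I/M on L2; bus BusRdX Flush; mem=15
  op4 P3: store L4 := 49 → I/I/I/M on L4; bus BusRdX; mem=70
  op5 P2: load  L1 → I/I/E/I on L1; bus BusRd; mem=90
  op6 P0: store L1 := 14 → M/I/I/I on L1; bus BusRdX; mem=90
  op7 P0: load  L5 → S/I/O/I on L5; bus BusRd; mem=30
  op8 P0: load  L1 → M/I/I/I on L1; bus (none); mem=90
  op9 P0: store L4 := 53 → M/I/I/I on L4; bus BusRdX Flush; mem=49
  op10 P2: store L4 := 56 → I/I/M/I on L4; bus BusRdX Flush; mem=53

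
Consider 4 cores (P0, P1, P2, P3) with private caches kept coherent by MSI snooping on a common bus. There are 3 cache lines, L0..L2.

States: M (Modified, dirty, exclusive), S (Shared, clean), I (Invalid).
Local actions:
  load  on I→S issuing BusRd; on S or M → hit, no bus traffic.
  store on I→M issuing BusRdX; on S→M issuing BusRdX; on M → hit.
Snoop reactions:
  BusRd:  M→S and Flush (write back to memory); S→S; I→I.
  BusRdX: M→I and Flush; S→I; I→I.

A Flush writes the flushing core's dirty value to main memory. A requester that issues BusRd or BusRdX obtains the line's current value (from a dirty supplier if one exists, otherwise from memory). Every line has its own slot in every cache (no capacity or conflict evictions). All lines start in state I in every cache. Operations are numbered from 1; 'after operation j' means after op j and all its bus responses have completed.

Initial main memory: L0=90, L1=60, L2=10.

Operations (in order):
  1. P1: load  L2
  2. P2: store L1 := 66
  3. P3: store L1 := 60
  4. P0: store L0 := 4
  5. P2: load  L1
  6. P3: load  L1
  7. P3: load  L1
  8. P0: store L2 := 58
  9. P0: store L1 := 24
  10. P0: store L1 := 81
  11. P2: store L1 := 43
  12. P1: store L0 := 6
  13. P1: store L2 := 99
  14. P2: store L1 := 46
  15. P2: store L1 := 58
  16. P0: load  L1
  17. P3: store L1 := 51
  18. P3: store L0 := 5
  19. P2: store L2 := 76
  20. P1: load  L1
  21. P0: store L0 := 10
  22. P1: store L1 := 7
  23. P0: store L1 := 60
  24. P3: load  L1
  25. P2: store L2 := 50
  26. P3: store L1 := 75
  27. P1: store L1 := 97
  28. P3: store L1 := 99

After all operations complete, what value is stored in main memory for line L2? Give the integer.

memory[L2] = 99

[1] P1: load  L2 | P0:I, P1:S(10), P2:I, P3:I | bus: BusRd
[2] P2: store L1 := 66 | P0:I, P1:I, P2:M(66), P3:I | bus: BusRdX
[3] P3: store L1 := 60 | P0:I, P1:I, P2:I, P3:M(60) | bus: BusRdX,Flush
[4] P0: store L0 := 4 | P0:M(4), P1:I, P2:I, P3:I | bus: BusRdX
[5] P2: load  L1 | P0:I, P1:I, P2:S(60), P3:S(60) | bus: BusRd,Flush
[6] P3: load  L1 | P0:I, P1:I, P2:S(60), P3:S(60) | bus: none
[7] P3: load  L1 | P0:I, P1:I, P2:S(60), P3:S(60) | bus: none
[8] P0: store L2 := 58 | P0:M(58), P1:I, P2:I, P3:I | bus: BusRdX
[9] P0: store L1 := 24 | P0:M(24), P1:I, P2:I, P3:I | bus: BusRdX
[10] P0: store L1 := 81 | P0:M(81), P1:I, P2:I, P3:I | bus: none
[11] P2: store L1 := 43 | P0:I, P1:I, P2:M(43), P3:I | bus: BusRdX,Flush
[12] P1: store L0 := 6 | P0:I, P1:M(6), P2:I, P3:I | bus: BusRdX,Flush
[13] P1: store L2 := 99 | P0:I, P1:M(99), P2:I, P3:I | bus: BusRdX,Flush
[14] P2: store L1 := 46 | P0:I, P1:I, P2:M(46), P3:I | bus: none
[15] P2: store L1 := 58 | P0:I, P1:I, P2:M(58), P3:I | bus: none
[16] P0: load  L1 | P0:S(58), P1:I, P2:S(58), P3:I | bus: BusRd,Flush
[17] P3: store L1 := 51 | P0:I, P1:I, P2:I, P3:M(51) | bus: BusRdX
[18] P3: store L0 := 5 | P0:I, P1:I, P2:I, P3:M(5) | bus: BusRdX,Flush
[19] P2: store L2 := 76 | P0:I, P1:I, P2:M(76), P3:I | bus: BusRdX,Flush
[20] P1: load  L1 | P0:I, P1:S(51), P2:I, P3:S(51) | bus: BusRd,Flush
[21] P0: store L0 := 10 | P0:M(10), P1:I, P2:I, P3:I | bus: BusRdX,Flush
[22] P1: store L1 := 7 | P0:I, P1:M(7), P2:I, P3:I | bus: BusRdX
[23] P0: store L1 := 60 | P0:M(60), P1:I, P2:I, P3:I | bus: BusRdX,Flush
[24] P3: load  L1 | P0:S(60), P1:I, P2:I, P3:S(60) | bus: BusRd,Flush
[25] P2: store L2 := 50 | P0:I, P1:I, P2:M(50), P3:I | bus: none
[26] P3: store L1 := 75 | P0:I, P1:I, P2:I, P3:M(75) | bus: BusRdX
[27] P1: store L1 := 97 | P0:I, P1:M(97), P2:I, P3:I | bus: BusRdX,Flush
[28] P3: store L1 := 99 | P0:I, P1:I, P2:I, P3:M(99) | bus: BusRdX,Flush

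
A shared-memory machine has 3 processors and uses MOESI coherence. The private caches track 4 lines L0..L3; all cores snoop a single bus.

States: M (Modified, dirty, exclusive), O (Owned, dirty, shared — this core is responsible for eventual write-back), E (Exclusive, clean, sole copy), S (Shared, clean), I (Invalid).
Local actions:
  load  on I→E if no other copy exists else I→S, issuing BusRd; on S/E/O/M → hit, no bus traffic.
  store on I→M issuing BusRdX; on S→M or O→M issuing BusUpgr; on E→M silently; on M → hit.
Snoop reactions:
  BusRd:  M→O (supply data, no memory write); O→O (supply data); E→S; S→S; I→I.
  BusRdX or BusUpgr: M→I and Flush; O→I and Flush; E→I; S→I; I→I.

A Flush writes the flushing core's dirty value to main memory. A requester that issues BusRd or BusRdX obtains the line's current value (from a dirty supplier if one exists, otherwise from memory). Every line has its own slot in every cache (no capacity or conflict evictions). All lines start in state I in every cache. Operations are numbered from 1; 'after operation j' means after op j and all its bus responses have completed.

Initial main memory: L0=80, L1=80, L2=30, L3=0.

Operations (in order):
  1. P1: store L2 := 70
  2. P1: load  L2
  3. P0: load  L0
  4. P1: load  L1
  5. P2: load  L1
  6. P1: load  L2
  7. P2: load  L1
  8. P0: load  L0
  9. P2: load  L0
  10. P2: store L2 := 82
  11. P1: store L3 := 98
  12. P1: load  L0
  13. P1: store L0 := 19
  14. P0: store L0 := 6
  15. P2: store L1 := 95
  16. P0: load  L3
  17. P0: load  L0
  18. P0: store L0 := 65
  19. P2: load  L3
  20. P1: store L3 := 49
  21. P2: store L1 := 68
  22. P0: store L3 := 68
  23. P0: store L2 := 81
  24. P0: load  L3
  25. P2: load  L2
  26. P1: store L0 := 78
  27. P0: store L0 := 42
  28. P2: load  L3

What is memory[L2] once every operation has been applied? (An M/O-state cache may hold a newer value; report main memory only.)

[1] P1: store L2 := 70 | P0:I, P1:M(70), P2:I | bus: BusRdX
[2] P1: load  L2 | P0:I, P1:M(70), P2:I | bus: none
[3] P0: load  L0 | P0:E(80), P1:I, P2:I | bus: BusRd
[4] P1: load  L1 | P0:I, P1:E(80), P2:I | bus: BusRd
[5] P2: load  L1 | P0:I, P1:S(80), P2:S(80) | bus: BusRd
[6] P1: load  L2 | P0:I, P1:M(70), P2:I | bus: none
[7] P2: load  L1 | P0:I, P1:S(80), P2:S(80) | bus: none
[8] P0: load  L0 | P0:E(80), P1:I, P2:I | bus: none
[9] P2: load  L0 | P0:S(80), P1:I, P2:S(80) | bus: BusRd
[10] P2: store L2 := 82 | P0:I, P1:I, P2:M(82) | bus: BusRdX,Flush
[11] P1: store L3 := 98 | P0:I, P1:M(98), P2:I | bus: BusRdX
[12] P1: load  L0 | P0:S(80), P1:S(80), P2:S(80) | bus: BusRd
[13] P1: store L0 := 19 | P0:I, P1:M(19), P2:I | bus: BusUpgr
[14] P0: store L0 := 6 | P0:M(6), P1:I, P2:I | bus: BusRdX,Flush
[15] P2: store L1 := 95 | P0:I, P1:I, P2:M(95) | bus: BusUpgr
[16] P0: load  L3 | P0:S(98), P1:O(98), P2:I | bus: BusRd
[17] P0: load  L0 | P0:M(6), P1:I, P2:I | bus: none
[18] P0: store L0 := 65 | P0:M(65), P1:I, P2:I | bus: none
[19] P2: load  L3 | P0:S(98), P1:O(98), P2:S(98) | bus: BusRd
[20] P1: store L3 := 49 | P0:I, P1:M(49), P2:I | bus: BusUpgr
[21] P2: store L1 := 68 | P0:I, P1:I, P2:M(68) | bus: none
[22] P0: store L3 := 68 | P0:M(68), P1:I, P2:I | bus: BusRdX,Flush
[23] P0: store L2 := 81 | P0:M(81), P1:I, P2:I | bus: BusRdX,Flush
[24] P0: load  L3 | P0:M(68), P1:I, P2:I | bus: none
[25] P2: load  L2 | P0:O(81), P1:I, P2:S(81) | bus: BusRd
[26] P1: store L0 := 78 | P0:I, P1:M(78), P2:I | bus: BusRdX,Flush
[27] P0: store L0 := 42 | P0:M(42), P1:I, P2:I | bus: BusRdX,Flush
[28] P2: load  L3 | P0:O(68), P1:I, P2:S(68) | bus: BusRd

memory[L2] = 82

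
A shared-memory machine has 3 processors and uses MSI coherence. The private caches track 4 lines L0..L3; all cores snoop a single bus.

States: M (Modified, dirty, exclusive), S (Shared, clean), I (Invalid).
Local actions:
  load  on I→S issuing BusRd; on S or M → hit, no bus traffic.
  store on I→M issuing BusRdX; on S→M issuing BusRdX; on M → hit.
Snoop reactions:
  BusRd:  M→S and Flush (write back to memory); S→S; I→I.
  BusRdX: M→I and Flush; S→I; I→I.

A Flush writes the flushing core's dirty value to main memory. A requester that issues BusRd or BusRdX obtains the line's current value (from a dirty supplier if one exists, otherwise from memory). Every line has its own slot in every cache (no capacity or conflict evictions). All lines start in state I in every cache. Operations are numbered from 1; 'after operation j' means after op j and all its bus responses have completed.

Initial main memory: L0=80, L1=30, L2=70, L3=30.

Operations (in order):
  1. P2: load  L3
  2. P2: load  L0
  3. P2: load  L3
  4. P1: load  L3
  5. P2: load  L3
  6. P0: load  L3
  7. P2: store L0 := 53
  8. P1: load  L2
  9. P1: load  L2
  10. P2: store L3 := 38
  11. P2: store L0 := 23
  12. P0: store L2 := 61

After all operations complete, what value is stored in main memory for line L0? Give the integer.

memory[L0] = 80

1. P2: load  L3  bus=[BusRd]  L3: P0=I P1=I P2=S  mem[L3]=30
2. P2: load  L0  bus=[BusRd]  L0: P0=I P1=I P2=S  mem[L0]=80
3. P2: load  L3  bus=[-]  L3: P0=I P1=I P2=S  mem[L3]=30
4. P1: load  L3  bus=[BusRd]  L3: P0=I P1=S P2=S  mem[L3]=30
5. P2: load  L3  bus=[-]  L3: P0=I P1=S P2=S  mem[L3]=30
6. P0: load  L3  bus=[BusRd]  L3: P0=S P1=S P2=S  mem[L3]=30
7. P2: store L0 := 53  bus=[BusRdX]  L0: P0=I P1=I P2=M  mem[L0]=80
8. P1: load  L2  bus=[BusRd]  L2: P0=I P1=S P2=I  mem[L2]=70
9. P1: load  L2  bus=[-]  L2: P0=I P1=S P2=I  mem[L2]=70
10. P2: store L3 := 38  bus=[BusRdX]  L3: P0=I P1=I P2=M  mem[L3]=30
11. P2: store L0 := 23  bus=[-]  L0: P0=I P1=I P2=M  mem[L0]=80
12. P0: store L2 := 61  bus=[BusRdX]  L2: P0=M P1=I P2=I  mem[L2]=70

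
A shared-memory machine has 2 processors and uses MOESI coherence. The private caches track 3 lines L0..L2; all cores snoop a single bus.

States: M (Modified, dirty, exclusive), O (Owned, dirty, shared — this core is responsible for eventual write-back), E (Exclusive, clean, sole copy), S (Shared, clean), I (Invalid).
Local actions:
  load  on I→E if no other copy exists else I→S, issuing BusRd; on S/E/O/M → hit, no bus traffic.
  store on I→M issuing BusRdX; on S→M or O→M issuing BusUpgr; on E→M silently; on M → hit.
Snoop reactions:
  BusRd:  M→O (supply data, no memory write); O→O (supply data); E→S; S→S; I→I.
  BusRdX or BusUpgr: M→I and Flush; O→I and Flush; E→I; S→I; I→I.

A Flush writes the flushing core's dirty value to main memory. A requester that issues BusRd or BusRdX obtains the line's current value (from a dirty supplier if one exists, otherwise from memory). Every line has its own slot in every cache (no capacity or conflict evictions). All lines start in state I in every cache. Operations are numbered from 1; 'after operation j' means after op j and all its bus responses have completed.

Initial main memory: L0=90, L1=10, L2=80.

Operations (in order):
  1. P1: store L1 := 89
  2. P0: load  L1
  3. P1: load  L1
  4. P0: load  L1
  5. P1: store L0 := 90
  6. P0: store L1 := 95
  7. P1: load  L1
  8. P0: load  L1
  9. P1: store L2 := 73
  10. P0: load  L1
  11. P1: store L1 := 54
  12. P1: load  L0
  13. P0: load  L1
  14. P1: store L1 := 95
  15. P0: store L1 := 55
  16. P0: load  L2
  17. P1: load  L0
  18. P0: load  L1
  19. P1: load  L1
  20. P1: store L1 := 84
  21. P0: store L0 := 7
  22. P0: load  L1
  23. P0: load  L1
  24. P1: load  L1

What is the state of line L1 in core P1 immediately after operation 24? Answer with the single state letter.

step 1: P1: store L1 := 89  ⟶  IM  (L1)  txn=BusRdX  M[L1]=10
step 2: P0: load  L1  ⟶  SO  (L1)  txn=BusRd  M[L1]=10
step 3: P1: load  L1  ⟶  SO  (L1)  txn=∅  M[L1]=10
step 4: P0: load  L1  ⟶  SO  (L1)  txn=∅  M[L1]=10
step 5: P1: store L0 := 90  ⟶  IM  (L0)  txn=BusRdX  M[L0]=90
step 6: P0: store L1 := 95  ⟶  MI  (L1)  txn=BusUpgr+Flush  M[L1]=89
step 7: P1: load  L1  ⟶  OS  (L1)  txn=BusRd  M[L1]=89
step 8: P0: load  L1  ⟶  OS  (L1)  txn=∅  M[L1]=89
step 9: P1: store L2 := 73  ⟶  IM  (L2)  txn=BusRdX  M[L2]=80
step 10: P0: load  L1  ⟶  OS  (L1)  txn=∅  M[L1]=89
step 11: P1: store L1 := 54  ⟶  IM  (L1)  txn=BusUpgr+Flush  M[L1]=95
step 12: P1: load  L0  ⟶  IM  (L0)  txn=∅  M[L0]=90
step 13: P0: load  L1  ⟶  SO  (L1)  txn=BusRd  M[L1]=95
step 14: P1: store L1 := 95  ⟶  IM  (L1)  txn=BusUpgr  M[L1]=95
step 15: P0: store L1 := 55  ⟶  MI  (L1)  txn=BusRdX+Flush  M[L1]=95
step 16: P0: load  L2  ⟶  SO  (L2)  txn=BusRd  M[L2]=80
step 17: P1: load  L0  ⟶  IM  (L0)  txn=∅  M[L0]=90
step 18: P0: load  L1  ⟶  MI  (L1)  txn=∅  M[L1]=95
step 19: P1: load  L1  ⟶  OS  (L1)  txn=BusRd  M[L1]=95
step 20: P1: store L1 := 84  ⟶  IM  (L1)  txn=BusUpgr+Flush  M[L1]=55
step 21: P0: store L0 := 7  ⟶  MI  (L0)  txn=BusRdX+Flush  M[L0]=90
step 22: P0: load  L1  ⟶  SO  (L1)  txn=BusRd  M[L1]=55
step 23: P0: load  L1  ⟶  SO  (L1)  txn=∅  M[L1]=55
step 24: P1: load  L1  ⟶  SO  (L1)  txn=∅  M[L1]=55

state = O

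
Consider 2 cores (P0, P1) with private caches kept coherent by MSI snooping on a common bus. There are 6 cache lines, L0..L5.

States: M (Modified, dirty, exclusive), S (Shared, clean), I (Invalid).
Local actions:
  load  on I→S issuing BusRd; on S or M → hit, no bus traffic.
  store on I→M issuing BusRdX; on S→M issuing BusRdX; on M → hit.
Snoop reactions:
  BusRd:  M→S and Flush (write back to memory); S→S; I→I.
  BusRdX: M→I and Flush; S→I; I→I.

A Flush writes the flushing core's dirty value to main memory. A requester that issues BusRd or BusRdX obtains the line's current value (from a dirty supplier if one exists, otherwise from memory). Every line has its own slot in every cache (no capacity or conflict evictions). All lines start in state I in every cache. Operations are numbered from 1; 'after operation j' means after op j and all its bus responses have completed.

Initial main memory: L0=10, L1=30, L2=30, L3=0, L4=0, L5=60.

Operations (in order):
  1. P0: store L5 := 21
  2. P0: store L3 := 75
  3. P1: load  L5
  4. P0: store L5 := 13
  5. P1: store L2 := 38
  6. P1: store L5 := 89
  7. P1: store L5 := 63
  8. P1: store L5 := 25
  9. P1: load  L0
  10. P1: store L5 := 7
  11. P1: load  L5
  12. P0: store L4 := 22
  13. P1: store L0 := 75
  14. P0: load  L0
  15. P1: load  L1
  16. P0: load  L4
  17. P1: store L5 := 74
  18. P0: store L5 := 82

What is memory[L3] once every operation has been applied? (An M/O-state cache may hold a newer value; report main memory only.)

memory[L3] = 0

  op1 P0: store L5 := 21 → M/I on L5; bus BusRdX; mem=60
  op2 P0: store L3 := 75 → M/I on L3; bus BusRdX; mem=0
  op3 P1: load  L5 → S/S on L5; bus BusRd Flush; mem=21
  op4 P0: store L5 := 13 → M/I on L5; bus BusRdX; mem=21
  op5 P1: store L2 := 38 → I/M on L2; bus BusRdX; mem=30
  op6 P1: store L5 := 89 → I/M on L5; bus BusRdX Flush; mem=13
  op7 P1: store L5 := 63 → I/M on L5; bus (none); mem=13
  op8 P1: store L5 := 25 → I/M on L5; bus (none); mem=13
  op9 P1: load  L0 → I/S on L0; bus BusRd; mem=10
  op10 P1: store L5 := 7 → I/M on L5; bus (none); mem=13
  op11 P1: load  L5 → I/M on L5; bus (none); mem=13
  op12 P0: store L4 := 22 → M/I on L4; bus BusRdX; mem=0
  op13 P1: store L0 := 75 → I/M on L0; bus BusRdX; mem=10
  op14 P0: load  L0 → S/S on L0; bus BusRd Flush; mem=75
  op15 P1: load  L1 → I/S on L1; bus BusRd; mem=30
  op16 P0: load  L4 → M/I on L4; bus (none); mem=0
  op17 P1: store L5 := 74 → I/M on L5; bus (none); mem=13
  op18 P0: store L5 := 82 → M/I on L5; bus BusRdX Flush; mem=74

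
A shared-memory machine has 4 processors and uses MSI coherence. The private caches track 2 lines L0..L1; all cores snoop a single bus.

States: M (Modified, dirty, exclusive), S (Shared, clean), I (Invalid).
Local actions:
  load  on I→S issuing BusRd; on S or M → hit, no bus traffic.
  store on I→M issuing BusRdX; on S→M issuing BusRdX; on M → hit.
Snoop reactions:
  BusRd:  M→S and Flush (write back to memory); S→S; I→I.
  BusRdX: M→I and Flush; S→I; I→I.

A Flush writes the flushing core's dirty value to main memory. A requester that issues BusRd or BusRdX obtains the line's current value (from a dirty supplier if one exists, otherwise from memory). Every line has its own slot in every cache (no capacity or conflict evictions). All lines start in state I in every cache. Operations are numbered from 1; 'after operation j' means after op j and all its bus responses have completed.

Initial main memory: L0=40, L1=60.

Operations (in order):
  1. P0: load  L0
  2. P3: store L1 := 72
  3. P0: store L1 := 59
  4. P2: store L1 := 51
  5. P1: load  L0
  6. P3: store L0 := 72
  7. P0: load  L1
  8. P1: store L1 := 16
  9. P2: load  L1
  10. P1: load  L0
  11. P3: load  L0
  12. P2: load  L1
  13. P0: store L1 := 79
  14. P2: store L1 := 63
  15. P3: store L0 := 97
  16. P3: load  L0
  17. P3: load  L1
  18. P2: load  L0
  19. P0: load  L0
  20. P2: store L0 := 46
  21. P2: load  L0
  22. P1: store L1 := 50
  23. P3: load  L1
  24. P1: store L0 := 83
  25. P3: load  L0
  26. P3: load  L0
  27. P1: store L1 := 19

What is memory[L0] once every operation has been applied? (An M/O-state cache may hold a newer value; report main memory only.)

step 1: P0: load  L0  ⟶  SIII  (L0)  txn=BusRd  M[L0]=40
step 2: P3: store L1 := 72  ⟶  IIIM  (L1)  txn=BusRdX  M[L1]=60
step 3: P0: store L1 := 59  ⟶  MIII  (L1)  txn=BusRdX+Flush  M[L1]=72
step 4: P2: store L1 := 51  ⟶  IIMI  (L1)  txn=BusRdX+Flush  M[L1]=59
step 5: P1: load  L0  ⟶  SSII  (L0)  txn=BusRd  M[L0]=40
step 6: P3: store L0 := 72  ⟶  IIIM  (L0)  txn=BusRdX  M[L0]=40
step 7: P0: load  L1  ⟶  SISI  (L1)  txn=BusRd+Flush  M[L1]=51
step 8: P1: store L1 := 16  ⟶  IMII  (L1)  txn=BusRdX  M[L1]=51
step 9: P2: load  L1  ⟶  ISSI  (L1)  txn=BusRd+Flush  M[L1]=16
step 10: P1: load  L0  ⟶  ISIS  (L0)  txn=BusRd+Flush  M[L0]=72
step 11: P3: load  L0  ⟶  ISIS  (L0)  txn=∅  M[L0]=72
step 12: P2: load  L1  ⟶  ISSI  (L1)  txn=∅  M[L1]=16
step 13: P0: store L1 := 79  ⟶  MIII  (L1)  txn=BusRdX  M[L1]=16
step 14: P2: store L1 := 63  ⟶  IIMI  (L1)  txn=BusRdX+Flush  M[L1]=79
step 15: P3: store L0 := 97  ⟶  IIIM  (L0)  txn=BusRdX  M[L0]=72
step 16: P3: load  L0  ⟶  IIIM  (L0)  txn=∅  M[L0]=72
step 17: P3: load  L1  ⟶  IISS  (L1)  txn=BusRd+Flush  M[L1]=63
step 18: P2: load  L0  ⟶  IISS  (L0)  txn=BusRd+Flush  M[L0]=97
step 19: P0: load  L0  ⟶  SISS  (L0)  txn=BusRd  M[L0]=97
step 20: P2: store L0 := 46  ⟶  IIMI  (L0)  txn=BusRdX  M[L0]=97
step 21: P2: load  L0  ⟶  IIMI  (L0)  txn=∅  M[L0]=97
step 22: P1: store L1 := 50  ⟶  IMII  (L1)  txn=BusRdX  M[L1]=63
step 23: P3: load  L1  ⟶  ISIS  (L1)  txn=BusRd+Flush  M[L1]=50
step 24: P1: store L0 := 83  ⟶  IMII  (L0)  txn=BusRdX+Flush  M[L0]=46
step 25: P3: load  L0  ⟶  ISIS  (L0)  txn=BusRd+Flush  M[L0]=83
step 26: P3: load  L0  ⟶  ISIS  (L0)  txn=∅  M[L0]=83
step 27: P1: store L1 := 19  ⟶  IMII  (L1)  txn=BusRdX  M[L1]=50

memory[L0] = 83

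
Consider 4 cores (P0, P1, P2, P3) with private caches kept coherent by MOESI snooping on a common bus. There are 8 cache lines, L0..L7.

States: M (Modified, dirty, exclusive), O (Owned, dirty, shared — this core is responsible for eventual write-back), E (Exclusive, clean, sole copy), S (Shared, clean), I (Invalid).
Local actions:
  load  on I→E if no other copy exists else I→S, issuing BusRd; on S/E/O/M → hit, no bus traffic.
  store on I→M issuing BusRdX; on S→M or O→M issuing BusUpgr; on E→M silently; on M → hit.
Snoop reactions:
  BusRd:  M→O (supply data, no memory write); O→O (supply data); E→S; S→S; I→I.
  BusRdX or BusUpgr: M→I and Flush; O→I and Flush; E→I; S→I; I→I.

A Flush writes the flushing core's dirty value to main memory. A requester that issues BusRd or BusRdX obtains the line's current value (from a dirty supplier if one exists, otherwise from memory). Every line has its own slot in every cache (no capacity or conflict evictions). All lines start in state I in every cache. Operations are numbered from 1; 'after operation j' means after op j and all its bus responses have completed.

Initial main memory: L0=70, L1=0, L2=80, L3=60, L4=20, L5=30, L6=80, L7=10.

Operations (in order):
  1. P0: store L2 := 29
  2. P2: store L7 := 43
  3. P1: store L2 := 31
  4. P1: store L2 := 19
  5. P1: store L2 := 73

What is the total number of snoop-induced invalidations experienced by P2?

[1] P0: store L2 := 29 | P0:M(29), P1:I, P2:I, P3:I | bus: BusRdX
[2] P2: store L7 := 43 | P0:I, P1:I, P2:M(43), P3:I | bus: BusRdX
[3] P1: store L2 := 31 | P0:I, P1:M(31), P2:I, P3:I | bus: BusRdX,Flush
[4] P1: store L2 := 19 | P0:I, P1:M(19), P2:I, P3:I | bus: none
[5] P1: store L2 := 73 | P0:I, P1:M(73), P2:I, P3:I | bus: none

invalidations = 0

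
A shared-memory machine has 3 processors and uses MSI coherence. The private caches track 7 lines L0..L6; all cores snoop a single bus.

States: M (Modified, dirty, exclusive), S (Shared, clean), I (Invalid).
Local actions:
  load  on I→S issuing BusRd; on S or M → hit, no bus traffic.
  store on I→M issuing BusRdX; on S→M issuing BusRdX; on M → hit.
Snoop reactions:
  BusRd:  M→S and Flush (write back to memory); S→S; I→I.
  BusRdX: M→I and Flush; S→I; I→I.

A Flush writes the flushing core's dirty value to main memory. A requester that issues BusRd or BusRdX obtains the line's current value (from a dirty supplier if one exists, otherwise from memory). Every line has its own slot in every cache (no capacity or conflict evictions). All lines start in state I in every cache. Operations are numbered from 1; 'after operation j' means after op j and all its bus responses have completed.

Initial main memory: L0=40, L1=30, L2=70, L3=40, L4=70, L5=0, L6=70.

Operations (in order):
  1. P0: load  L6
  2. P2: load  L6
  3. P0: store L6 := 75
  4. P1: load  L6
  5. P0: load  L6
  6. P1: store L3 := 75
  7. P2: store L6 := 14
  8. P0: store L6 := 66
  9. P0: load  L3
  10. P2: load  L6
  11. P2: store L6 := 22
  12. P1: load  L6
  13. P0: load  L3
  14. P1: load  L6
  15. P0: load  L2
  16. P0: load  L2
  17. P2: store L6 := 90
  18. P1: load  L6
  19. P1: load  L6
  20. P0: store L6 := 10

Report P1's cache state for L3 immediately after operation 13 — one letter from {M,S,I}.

state = S

1. P0: load  L6  bus=[BusRd]  L6: P0=S P1=I P2=I  mem[L6]=70
2. P2: load  L6  bus=[BusRd]  L6: P0=S P1=I P2=S  mem[L6]=70
3. P0: store L6 := 75  bus=[BusRdX]  L6: P0=M P1=I P2=I  mem[L6]=70
4. P1: load  L6  bus=[BusRd,Flush]  L6: P0=S P1=S P2=I  mem[L6]=75
5. P0: load  L6  bus=[-]  L6: P0=S P1=S P2=I  mem[L6]=75
6. P1: store L3 := 75  bus=[BusRdX]  L3: P0=I P1=M P2=I  mem[L3]=40
7. P2: store L6 := 14  bus=[BusRdX]  L6: P0=I P1=I P2=M  mem[L6]=75
8. P0: store L6 := 66  bus=[BusRdX,Flush]  L6: P0=M P1=I P2=I  mem[L6]=14
9. P0: load  L3  bus=[BusRd,Flush]  L3: P0=S P1=S P2=I  mem[L3]=75
10. P2: load  L6  bus=[BusRd,Flush]  L6: P0=S P1=I P2=S  mem[L6]=66
11. P2: store L6 := 22  bus=[BusRdX]  L6: P0=I P1=I P2=M  mem[L6]=66
12. P1: load  L6  bus=[BusRd,Flush]  L6: P0=I P1=S P2=S  mem[L6]=22
13. P0: load  L3  bus=[-]  L3: P0=S P1=S P2=I  mem[L3]=75
14. P1: load  L6  bus=[-]  L6: P0=I P1=S P2=S  mem[L6]=22
15. P0: load  L2  bus=[BusRd]  L2: P0=S P1=I P2=I  mem[L2]=70
16. P0: load  L2  bus=[-]  L2: P0=S P1=I P2=I  mem[L2]=70
17. P2: store L6 := 90  bus=[BusRdX]  L6: P0=I P1=I P2=M  mem[L6]=22
18. P1: load  L6  bus=[BusRd,Flush]  L6: P0=I P1=S P2=S  mem[L6]=90
19. P1: load  L6  bus=[-]  L6: P0=I P1=S P2=S  mem[L6]=90
20. P0: store L6 := 10  bus=[BusRdX]  L6: P0=M P1=I P2=I  mem[L6]=90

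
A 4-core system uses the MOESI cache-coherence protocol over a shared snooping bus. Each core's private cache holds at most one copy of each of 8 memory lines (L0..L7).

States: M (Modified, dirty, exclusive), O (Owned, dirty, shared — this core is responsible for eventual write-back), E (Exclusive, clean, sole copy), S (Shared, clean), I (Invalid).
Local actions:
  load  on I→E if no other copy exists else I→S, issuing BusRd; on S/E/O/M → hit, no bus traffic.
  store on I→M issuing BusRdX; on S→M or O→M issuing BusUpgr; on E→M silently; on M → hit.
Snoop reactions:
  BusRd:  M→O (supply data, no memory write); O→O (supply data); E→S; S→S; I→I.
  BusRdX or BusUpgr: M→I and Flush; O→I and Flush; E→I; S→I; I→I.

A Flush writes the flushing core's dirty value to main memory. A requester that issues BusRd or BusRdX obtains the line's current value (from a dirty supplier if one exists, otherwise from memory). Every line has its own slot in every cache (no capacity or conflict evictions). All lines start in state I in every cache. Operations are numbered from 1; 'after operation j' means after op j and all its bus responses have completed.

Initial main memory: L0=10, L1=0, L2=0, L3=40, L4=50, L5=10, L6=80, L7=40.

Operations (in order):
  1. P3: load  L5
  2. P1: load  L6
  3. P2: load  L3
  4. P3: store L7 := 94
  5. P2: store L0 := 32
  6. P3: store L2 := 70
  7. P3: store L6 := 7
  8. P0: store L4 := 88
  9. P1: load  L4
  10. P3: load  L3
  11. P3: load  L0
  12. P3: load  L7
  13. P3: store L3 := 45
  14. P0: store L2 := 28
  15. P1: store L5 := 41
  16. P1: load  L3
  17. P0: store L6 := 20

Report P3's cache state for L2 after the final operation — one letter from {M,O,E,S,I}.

1. P3: load  L5  bus=[BusRd]  L5: P0=I P1=I P2=I P3=E  mem[L5]=10
2. P1: load  L6  bus=[BusRd]  L6: P0=I P1=E P2=I P3=I  mem[L6]=80
3. P2: load  L3  bus=[BusRd]  L3: P0=I P1=I P2=E P3=I  mem[L3]=40
4. P3: store L7 := 94  bus=[BusRdX]  L7: P0=I P1=I P2=I P3=M  mem[L7]=40
5. P2: store L0 := 32  bus=[BusRdX]  L0: P0=I P1=I P2=M P3=I  mem[L0]=10
6. P3: store L2 := 70  bus=[BusRdX]  L2: P0=I P1=I P2=I P3=M  mem[L2]=0
7. P3: store L6 := 7  bus=[BusRdX]  L6: P0=I P1=I P2=I P3=M  mem[L6]=80
8. P0: store L4 := 88  bus=[BusRdX]  L4: P0=M P1=I P2=I P3=I  mem[L4]=50
9. P1: load  L4  bus=[BusRd]  L4: P0=O P1=S P2=I P3=I  mem[L4]=50
10. P3: load  L3  bus=[BusRd]  L3: P0=I P1=I P2=S P3=S  mem[L3]=40
11. P3: load  L0  bus=[BusRd]  L0: P0=I P1=I P2=O P3=S  mem[L0]=10
12. P3: load  L7  bus=[-]  L7: P0=I P1=I P2=I P3=M  mem[L7]=40
13. P3: store L3 := 45  bus=[BusUpgr]  L3: P0=I P1=I P2=I P3=M  mem[L3]=40
14. P0: store L2 := 28  bus=[BusRdX,Flush]  L2: P0=M P1=I P2=I P3=I  mem[L2]=70
15. P1: store L5 := 41  bus=[BusRdX]  L5: P0=I P1=M P2=I P3=I  mem[L5]=10
16. P1: load  L3  bus=[BusRd]  L3: P0=I P1=S P2=I P3=O  mem[L3]=40
17. P0: store L6 := 20  bus=[BusRdX,Flush]  L6: P0=M P1=I P2=I P3=I  mem[L6]=7

state = I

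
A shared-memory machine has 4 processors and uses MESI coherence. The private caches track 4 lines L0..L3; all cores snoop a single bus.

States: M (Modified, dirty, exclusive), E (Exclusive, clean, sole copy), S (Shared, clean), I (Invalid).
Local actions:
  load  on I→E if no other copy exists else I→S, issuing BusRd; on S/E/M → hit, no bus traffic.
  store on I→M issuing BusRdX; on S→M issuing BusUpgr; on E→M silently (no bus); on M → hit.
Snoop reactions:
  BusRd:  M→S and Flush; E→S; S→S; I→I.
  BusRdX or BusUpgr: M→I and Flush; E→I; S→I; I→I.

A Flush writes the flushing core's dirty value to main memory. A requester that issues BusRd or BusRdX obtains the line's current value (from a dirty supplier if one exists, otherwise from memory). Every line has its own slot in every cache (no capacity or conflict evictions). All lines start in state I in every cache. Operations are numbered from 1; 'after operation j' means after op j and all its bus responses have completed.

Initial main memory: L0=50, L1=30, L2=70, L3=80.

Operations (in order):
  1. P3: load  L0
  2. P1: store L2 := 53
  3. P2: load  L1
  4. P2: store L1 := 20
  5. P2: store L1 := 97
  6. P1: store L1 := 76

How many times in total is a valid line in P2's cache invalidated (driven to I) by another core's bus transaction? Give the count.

1. P3: load  L0  bus=[BusRd]  L0: P0=I P1=I P2=I P3=E  mem[L0]=50
2. P1: store L2 := 53  bus=[BusRdX]  L2: P0=I P1=M P2=I P3=I  mem[L2]=70
3. P2: load  L1  bus=[BusRd]  L1: P0=I P1=I P2=E P3=I  mem[L1]=30
4. P2: store L1 := 20  bus=[-]  L1: P0=I P1=I P2=M P3=I  mem[L1]=30
5. P2: store L1 := 97  bus=[-]  L1: P0=I P1=I P2=M P3=I  mem[L1]=30
6. P1: store L1 := 76  bus=[BusRdX,Flush]  L1: P0=I P1=M P2=I P3=I  mem[L1]=97

invalidations = 1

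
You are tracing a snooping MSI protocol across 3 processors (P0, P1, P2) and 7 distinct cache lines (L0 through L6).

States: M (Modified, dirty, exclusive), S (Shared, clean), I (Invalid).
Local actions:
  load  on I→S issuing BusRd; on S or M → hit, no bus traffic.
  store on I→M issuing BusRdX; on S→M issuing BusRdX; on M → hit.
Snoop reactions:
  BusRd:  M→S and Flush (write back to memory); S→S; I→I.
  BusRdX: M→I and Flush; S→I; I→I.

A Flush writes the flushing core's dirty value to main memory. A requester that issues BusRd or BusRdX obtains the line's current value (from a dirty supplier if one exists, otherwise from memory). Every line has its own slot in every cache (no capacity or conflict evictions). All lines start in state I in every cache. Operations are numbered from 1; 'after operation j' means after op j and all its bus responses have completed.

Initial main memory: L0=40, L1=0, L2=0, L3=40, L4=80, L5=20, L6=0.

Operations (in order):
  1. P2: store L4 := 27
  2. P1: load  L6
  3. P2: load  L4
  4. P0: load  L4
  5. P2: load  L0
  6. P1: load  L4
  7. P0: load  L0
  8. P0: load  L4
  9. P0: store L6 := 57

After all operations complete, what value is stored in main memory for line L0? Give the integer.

memory[L0] = 40

  op1 P2: store L4 := 27 → I/I/M on L4; bus BusRdX; mem=80
  op2 P1: load  L6 → I/S/I on L6; bus BusRd; mem=0
  op3 P2: load  L4 → I/I/M on L4; bus (none); mem=80
  op4 P0: load  L4 → S/I/S on L4; bus BusRd Flush; mem=27
  op5 P2: load  L0 → I/I/S on L0; bus BusRd; mem=40
  op6 P1: load  L4 → S/S/S on L4; bus BusRd; mem=27
  op7 P0: load  L0 → S/I/S on L0; bus BusRd; mem=40
  op8 P0: load  L4 → S/S/S on L4; bus (none); mem=27
  op9 P0: store L6 := 57 → M/I/I on L6; bus BusRdX; mem=0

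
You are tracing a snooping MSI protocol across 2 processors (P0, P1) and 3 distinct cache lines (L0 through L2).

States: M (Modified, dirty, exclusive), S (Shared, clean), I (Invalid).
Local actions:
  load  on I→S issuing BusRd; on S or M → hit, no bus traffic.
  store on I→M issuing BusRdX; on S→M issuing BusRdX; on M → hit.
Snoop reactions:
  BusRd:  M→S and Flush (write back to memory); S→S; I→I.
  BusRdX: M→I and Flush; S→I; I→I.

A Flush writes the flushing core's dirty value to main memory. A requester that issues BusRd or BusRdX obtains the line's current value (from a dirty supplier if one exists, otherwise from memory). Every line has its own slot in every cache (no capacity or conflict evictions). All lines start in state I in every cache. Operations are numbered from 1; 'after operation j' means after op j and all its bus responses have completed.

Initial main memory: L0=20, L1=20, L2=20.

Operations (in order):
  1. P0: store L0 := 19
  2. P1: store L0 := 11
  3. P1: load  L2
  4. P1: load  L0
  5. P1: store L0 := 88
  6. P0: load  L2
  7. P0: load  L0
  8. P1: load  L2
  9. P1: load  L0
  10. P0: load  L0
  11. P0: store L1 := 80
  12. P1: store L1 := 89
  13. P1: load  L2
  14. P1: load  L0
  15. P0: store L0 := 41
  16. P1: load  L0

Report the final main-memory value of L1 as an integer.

memory[L1] = 80

step 1: P0: store L0 := 19  ⟶  MI  (L0)  txn=BusRdX  M[L0]=20
step 2: P1: store L0 := 11  ⟶  IM  (L0)  txn=BusRdX+Flush  M[L0]=19
step 3: P1: load  L2  ⟶  IS  (L2)  txn=BusRd  M[L2]=20
step 4: P1: load  L0  ⟶  IM  (L0)  txn=∅  M[L0]=19
step 5: P1: store L0 := 88  ⟶  IM  (L0)  txn=∅  M[L0]=19
step 6: P0: load  L2  ⟶  SS  (L2)  txn=BusRd  M[L2]=20
step 7: P0: load  L0  ⟶  SS  (L0)  txn=BusRd+Flush  M[L0]=88
step 8: P1: load  L2  ⟶  SS  (L2)  txn=∅  M[L2]=20
step 9: P1: load  L0  ⟶  SS  (L0)  txn=∅  M[L0]=88
step 10: P0: load  L0  ⟶  SS  (L0)  txn=∅  M[L0]=88
step 11: P0: store L1 := 80  ⟶  MI  (L1)  txn=BusRdX  M[L1]=20
step 12: P1: store L1 := 89  ⟶  IM  (L1)  txn=BusRdX+Flush  M[L1]=80
step 13: P1: load  L2  ⟶  SS  (L2)  txn=∅  M[L2]=20
step 14: P1: load  L0  ⟶  SS  (L0)  txn=∅  M[L0]=88
step 15: P0: store L0 := 41  ⟶  MI  (L0)  txn=BusRdX  M[L0]=88
step 16: P1: load  L0  ⟶  SS  (L0)  txn=BusRd+Flush  M[L0]=41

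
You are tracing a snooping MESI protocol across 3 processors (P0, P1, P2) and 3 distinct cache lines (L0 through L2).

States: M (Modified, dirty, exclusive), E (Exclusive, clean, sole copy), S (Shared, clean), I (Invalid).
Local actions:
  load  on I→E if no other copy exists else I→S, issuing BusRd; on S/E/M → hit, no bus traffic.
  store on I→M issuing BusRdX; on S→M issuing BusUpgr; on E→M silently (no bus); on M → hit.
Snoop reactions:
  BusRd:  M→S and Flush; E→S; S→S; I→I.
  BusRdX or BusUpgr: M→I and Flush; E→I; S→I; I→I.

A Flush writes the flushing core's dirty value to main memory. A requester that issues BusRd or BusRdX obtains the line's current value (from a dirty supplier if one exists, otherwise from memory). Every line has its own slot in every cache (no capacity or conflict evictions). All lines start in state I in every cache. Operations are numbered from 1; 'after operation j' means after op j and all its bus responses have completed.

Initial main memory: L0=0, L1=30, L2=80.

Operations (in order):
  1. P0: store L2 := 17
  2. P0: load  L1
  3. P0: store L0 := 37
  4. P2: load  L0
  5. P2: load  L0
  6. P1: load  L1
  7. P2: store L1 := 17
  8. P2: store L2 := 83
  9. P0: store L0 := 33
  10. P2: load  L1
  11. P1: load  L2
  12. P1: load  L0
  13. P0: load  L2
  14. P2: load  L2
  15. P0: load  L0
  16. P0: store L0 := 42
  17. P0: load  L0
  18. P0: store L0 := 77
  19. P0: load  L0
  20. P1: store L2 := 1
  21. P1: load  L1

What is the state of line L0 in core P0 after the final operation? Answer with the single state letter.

[1] P0: store L2 := 17 | P0:M(17), P1:I, P2:I | bus: BusRdX
[2] P0: load  L1 | P0:E(30), P1:I, P2:I | bus: BusRd
[3] P0: store L0 := 37 | P0:M(37), P1:I, P2:I | bus: BusRdX
[4] P2: load  L0 | P0:S(37), P1:I, P2:S(37) | bus: BusRd,Flush
[5] P2: load  L0 | P0:S(37), P1:I, P2:S(37) | bus: none
[6] P1: load  L1 | P0:S(30), P1:S(30), P2:I | bus: BusRd
[7] P2: store L1 := 17 | P0:I, P1:I, P2:M(17) | bus: BusRdX
[8] P2: store L2 := 83 | P0:I, P1:I, P2:M(83) | bus: BusRdX,Flush
[9] P0: store L0 := 33 | P0:M(33), P1:I, P2:I | bus: BusUpgr
[10] P2: load  L1 | P0:I, P1:I, P2:M(17) | bus: none
[11] P1: load  L2 | P0:I, P1:S(83), P2:S(83) | bus: BusRd,Flush
[12] P1: load  L0 | P0:S(33), P1:S(33), P2:I | bus: BusRd,Flush
[13] P0: load  L2 | P0:S(83), P1:S(83), P2:S(83) | bus: BusRd
[14] P2: load  L2 | P0:S(83), P1:S(83), P2:S(83) | bus: none
[15] P0: load  L0 | P0:S(33), P1:S(33), P2:I | bus: none
[16] P0: store L0 := 42 | P0:M(42), P1:I, P2:I | bus: BusUpgr
[17] P0: load  L0 | P0:M(42), P1:I, P2:I | bus: none
[18] P0: store L0 := 77 | P0:M(77), P1:I, P2:I | bus: none
[19] P0: load  L0 | P0:M(77), P1:I, P2:I | bus: none
[20] P1: store L2 := 1 | P0:I, P1:M(1), P2:I | bus: BusUpgr
[21] P1: load  L1 | P0:I, P1:S(17), P2:S(17) | bus: BusRd,Flush

state = M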